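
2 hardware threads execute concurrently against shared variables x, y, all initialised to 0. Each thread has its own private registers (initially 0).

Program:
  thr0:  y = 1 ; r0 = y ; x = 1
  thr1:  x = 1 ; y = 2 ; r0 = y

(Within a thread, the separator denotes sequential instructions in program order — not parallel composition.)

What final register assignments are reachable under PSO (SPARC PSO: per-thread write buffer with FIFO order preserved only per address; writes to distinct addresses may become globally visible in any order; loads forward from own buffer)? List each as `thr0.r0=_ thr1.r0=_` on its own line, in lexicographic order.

outcome vector order: (thr0.r0,thr1.r0)
|PSO outcomes| = 3

thr0.r0=1 thr1.r0=1
thr0.r0=1 thr1.r0=2
thr0.r0=2 thr1.r0=2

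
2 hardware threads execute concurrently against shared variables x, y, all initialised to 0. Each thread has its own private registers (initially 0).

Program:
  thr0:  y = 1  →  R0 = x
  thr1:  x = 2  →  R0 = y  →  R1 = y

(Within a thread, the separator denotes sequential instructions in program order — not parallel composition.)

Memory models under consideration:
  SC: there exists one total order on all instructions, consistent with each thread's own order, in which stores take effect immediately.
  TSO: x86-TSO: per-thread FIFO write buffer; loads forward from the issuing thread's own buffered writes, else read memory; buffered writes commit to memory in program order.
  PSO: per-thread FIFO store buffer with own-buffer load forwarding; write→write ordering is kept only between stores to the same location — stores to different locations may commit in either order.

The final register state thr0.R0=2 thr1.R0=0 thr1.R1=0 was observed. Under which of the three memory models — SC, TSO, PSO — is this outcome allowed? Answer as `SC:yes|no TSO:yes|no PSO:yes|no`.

SC:yes TSO:yes PSO:yes

outcome vector order: (thr0.R0,thr1.R0,thr1.R1)
SC: 4 outcomes — {(0,1,1), (2,0,0), (2,0,1), (2,1,1)}
TSO: 6 outcomes — {(0,0,0), (0,0,1), (0,1,1), (2,0,0), (2,0,1), (2,1,1)}
PSO: 6 outcomes — {(0,0,0), (0,0,1), (0,1,1), (2,0,0), (2,0,1), (2,1,1)}
target (2,0,0) ∈ {SC,TSO,PSO}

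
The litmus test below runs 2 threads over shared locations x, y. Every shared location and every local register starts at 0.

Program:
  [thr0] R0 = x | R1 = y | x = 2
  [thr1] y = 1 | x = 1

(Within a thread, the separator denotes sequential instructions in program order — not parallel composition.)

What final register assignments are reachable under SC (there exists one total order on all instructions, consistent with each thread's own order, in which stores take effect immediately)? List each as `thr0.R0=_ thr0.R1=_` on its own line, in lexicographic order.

thr0.R0=0 thr0.R1=0
thr0.R0=0 thr0.R1=1
thr0.R0=1 thr0.R1=1

outcome vector order: (thr0.R0,thr0.R1)
|SC outcomes| = 3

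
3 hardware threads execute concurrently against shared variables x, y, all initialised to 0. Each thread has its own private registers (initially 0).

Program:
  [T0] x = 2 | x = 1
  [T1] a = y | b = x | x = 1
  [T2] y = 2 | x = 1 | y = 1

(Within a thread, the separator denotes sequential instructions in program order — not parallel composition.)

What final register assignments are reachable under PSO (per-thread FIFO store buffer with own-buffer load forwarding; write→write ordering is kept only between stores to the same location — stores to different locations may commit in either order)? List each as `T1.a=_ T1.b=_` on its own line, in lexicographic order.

T1.a=0 T1.b=0
T1.a=0 T1.b=1
T1.a=0 T1.b=2
T1.a=1 T1.b=0
T1.a=1 T1.b=1
T1.a=1 T1.b=2
T1.a=2 T1.b=0
T1.a=2 T1.b=1
T1.a=2 T1.b=2

outcome vector order: (T1.a,T1.b)
|PSO outcomes| = 9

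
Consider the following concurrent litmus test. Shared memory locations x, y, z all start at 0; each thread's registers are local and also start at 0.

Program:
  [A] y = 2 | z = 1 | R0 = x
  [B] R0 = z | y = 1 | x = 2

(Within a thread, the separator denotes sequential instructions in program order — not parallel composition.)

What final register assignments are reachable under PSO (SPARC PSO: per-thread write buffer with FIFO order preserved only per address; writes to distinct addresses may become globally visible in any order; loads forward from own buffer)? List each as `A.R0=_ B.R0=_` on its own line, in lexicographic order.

outcome vector order: (A.R0,B.R0)
|PSO outcomes| = 4

A.R0=0 B.R0=0
A.R0=0 B.R0=1
A.R0=2 B.R0=0
A.R0=2 B.R0=1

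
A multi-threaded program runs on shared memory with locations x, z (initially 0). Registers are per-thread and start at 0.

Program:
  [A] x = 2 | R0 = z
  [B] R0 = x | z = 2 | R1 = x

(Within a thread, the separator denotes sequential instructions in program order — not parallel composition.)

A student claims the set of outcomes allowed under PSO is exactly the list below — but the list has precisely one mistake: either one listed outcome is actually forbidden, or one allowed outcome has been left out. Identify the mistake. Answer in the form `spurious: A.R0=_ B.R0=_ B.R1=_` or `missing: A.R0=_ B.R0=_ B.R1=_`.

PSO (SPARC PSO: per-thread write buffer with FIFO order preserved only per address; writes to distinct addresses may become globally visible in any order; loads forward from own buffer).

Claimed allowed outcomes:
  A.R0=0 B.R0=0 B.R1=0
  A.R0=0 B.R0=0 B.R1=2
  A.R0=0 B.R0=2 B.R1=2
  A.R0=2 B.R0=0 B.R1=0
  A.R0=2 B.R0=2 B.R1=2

missing: A.R0=2 B.R0=0 B.R1=2

outcome vector order: (A.R0,B.R0,B.R1)
[PSO] allowed = {0/0/0; 0/0/2; 0/2/2; 2/0/0; 2/0/2; 2/2/2}
PSO∖claimed = {2/0/2}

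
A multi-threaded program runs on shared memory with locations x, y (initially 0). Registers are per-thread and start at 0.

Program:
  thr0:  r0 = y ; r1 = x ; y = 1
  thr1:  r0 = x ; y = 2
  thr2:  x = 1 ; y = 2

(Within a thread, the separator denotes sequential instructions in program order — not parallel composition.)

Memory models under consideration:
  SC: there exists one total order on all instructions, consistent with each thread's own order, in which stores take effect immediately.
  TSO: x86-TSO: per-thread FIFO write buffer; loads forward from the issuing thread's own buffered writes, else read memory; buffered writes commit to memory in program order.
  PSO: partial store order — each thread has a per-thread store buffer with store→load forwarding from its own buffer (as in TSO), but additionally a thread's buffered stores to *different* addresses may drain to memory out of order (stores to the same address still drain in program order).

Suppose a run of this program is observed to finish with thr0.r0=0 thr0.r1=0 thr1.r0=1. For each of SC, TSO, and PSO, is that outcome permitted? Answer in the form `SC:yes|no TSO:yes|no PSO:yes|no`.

outcome vector order: (thr0.r0,thr0.r1,thr1.r0)
[SC] allowed = {(0,0,0); (0,0,1); (0,1,0); (0,1,1); (2,0,0); (2,1,0); (2,1,1)}
[TSO] allowed = {(0,0,0); (0,0,1); (0,1,0); (0,1,1); (2,0,0); (2,1,0); (2,1,1)}
[PSO] allowed = {(0,0,0); (0,0,1); (0,1,0); (0,1,1); (2,0,0); (2,0,1); (2,1,0); (2,1,1)}
target (0,0,1) ∈ {SC,TSO,PSO}

SC:yes TSO:yes PSO:yes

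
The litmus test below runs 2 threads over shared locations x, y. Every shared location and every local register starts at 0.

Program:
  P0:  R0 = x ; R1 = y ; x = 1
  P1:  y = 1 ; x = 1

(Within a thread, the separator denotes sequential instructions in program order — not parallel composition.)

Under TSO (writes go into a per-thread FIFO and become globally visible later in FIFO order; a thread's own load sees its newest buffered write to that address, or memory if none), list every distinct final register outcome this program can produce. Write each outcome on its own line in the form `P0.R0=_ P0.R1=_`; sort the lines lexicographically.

P0.R0=0 P0.R1=0
P0.R0=0 P0.R1=1
P0.R0=1 P0.R1=1

outcome vector order: (P0.R0,P0.R1)
|TSO outcomes| = 3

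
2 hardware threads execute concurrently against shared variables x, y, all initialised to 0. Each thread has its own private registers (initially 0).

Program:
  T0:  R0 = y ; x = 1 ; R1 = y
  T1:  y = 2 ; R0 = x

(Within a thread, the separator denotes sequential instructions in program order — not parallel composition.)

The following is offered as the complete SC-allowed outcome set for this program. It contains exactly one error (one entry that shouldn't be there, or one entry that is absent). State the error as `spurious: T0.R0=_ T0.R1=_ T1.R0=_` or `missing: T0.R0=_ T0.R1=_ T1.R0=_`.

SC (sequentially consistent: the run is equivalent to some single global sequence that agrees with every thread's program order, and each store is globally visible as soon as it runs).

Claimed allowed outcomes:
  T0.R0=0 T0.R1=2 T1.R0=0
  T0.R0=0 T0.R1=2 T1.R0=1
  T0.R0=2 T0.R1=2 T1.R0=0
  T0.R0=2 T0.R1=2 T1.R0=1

missing: T0.R0=0 T0.R1=0 T1.R0=1

outcome vector order: (T0.R0,T0.R1,T1.R0)
[SC] allowed = {(0,0,1) (0,2,0) (0,2,1) (2,2,0) (2,2,1)}
SC∖claimed = {(0,0,1)}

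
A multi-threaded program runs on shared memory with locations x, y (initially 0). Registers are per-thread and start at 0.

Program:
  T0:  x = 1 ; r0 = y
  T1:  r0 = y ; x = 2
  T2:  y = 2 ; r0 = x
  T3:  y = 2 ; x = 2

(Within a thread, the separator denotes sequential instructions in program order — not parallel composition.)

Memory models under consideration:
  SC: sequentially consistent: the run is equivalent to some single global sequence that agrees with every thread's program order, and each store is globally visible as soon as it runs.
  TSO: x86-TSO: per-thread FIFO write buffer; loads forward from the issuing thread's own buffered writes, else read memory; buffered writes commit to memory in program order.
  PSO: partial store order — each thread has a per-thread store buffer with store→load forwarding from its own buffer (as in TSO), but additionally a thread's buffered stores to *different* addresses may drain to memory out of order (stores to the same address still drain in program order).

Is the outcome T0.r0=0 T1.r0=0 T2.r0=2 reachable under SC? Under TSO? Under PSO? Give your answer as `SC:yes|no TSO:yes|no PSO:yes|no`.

SC:yes TSO:yes PSO:yes

outcome vector order: (T0.r0,T1.r0,T2.r0)
under SC → 0/0/1, 0/0/2, 0/2/1, 0/2/2, 2/0/0, 2/0/1, 2/0/2, 2/2/0, 2/2/1, 2/2/2
under TSO → 0/0/0, 0/0/1, 0/0/2, 0/2/0, 0/2/1, 0/2/2, 2/0/0, 2/0/1, 2/0/2, 2/2/0, 2/2/1, 2/2/2
under PSO → 0/0/0, 0/0/1, 0/0/2, 0/2/0, 0/2/1, 0/2/2, 2/0/0, 2/0/1, 2/0/2, 2/2/0, 2/2/1, 2/2/2
target 0/0/2 ∈ {SC,TSO,PSO}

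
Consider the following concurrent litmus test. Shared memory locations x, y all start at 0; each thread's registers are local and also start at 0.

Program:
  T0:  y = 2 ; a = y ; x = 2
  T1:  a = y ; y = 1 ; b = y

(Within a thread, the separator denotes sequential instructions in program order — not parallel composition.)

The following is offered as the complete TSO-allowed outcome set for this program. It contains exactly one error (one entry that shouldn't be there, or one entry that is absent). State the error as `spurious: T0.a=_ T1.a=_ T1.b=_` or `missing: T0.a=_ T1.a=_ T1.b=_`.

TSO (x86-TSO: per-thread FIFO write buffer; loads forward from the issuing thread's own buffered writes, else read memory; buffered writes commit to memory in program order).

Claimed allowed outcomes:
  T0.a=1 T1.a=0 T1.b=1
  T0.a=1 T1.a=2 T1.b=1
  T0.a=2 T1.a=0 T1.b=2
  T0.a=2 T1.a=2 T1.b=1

missing: T0.a=2 T1.a=0 T1.b=1

outcome vector order: (T0.a,T1.a,T1.b)
TSO (5): 101; 121; 201; 202; 221
TSO∖claimed = {201}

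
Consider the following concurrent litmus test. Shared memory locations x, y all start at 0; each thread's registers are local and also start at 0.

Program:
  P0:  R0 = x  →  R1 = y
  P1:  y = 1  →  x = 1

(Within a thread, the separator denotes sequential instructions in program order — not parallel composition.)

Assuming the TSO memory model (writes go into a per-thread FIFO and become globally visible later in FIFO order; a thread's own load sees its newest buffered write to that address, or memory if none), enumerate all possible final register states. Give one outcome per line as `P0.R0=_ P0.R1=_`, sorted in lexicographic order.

P0.R0=0 P0.R1=0
P0.R0=0 P0.R1=1
P0.R0=1 P0.R1=1

outcome vector order: (P0.R0,P0.R1)
|TSO outcomes| = 3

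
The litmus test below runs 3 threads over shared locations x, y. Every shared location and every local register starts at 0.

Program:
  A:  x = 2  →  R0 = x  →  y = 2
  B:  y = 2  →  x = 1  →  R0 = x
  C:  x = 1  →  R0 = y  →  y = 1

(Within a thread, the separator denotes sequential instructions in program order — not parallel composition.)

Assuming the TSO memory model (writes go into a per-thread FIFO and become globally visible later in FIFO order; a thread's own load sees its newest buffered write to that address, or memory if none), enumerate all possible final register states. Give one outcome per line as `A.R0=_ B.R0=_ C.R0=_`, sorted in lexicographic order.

A.R0=1 B.R0=1 C.R0=0
A.R0=1 B.R0=1 C.R0=2
A.R0=1 B.R0=2 C.R0=0
A.R0=1 B.R0=2 C.R0=2
A.R0=2 B.R0=1 C.R0=0
A.R0=2 B.R0=1 C.R0=2
A.R0=2 B.R0=2 C.R0=0
A.R0=2 B.R0=2 C.R0=2

outcome vector order: (A.R0,B.R0,C.R0)
|TSO outcomes| = 8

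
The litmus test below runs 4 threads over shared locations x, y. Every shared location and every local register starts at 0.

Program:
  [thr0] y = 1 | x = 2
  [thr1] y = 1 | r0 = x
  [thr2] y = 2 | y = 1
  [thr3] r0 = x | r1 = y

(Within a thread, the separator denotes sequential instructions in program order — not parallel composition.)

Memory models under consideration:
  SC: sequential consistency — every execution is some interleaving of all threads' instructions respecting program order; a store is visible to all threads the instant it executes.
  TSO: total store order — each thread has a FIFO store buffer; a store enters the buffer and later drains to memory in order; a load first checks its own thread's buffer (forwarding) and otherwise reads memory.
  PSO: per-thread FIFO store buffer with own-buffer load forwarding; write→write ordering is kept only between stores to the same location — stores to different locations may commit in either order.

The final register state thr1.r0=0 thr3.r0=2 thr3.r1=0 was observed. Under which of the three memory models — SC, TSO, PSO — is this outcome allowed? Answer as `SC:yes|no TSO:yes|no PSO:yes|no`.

SC:no TSO:no PSO:yes

outcome vector order: (thr1.r0,thr3.r0,thr3.r1)
SC: 10 outcomes — {(0,0,0) (0,0,1) (0,0,2) (0,2,1) (0,2,2) (2,0,0) (2,0,1) (2,0,2) (2,2,1) (2,2,2)}
TSO: 10 outcomes — {(0,0,0) (0,0,1) (0,0,2) (0,2,1) (0,2,2) (2,0,0) (2,0,1) (2,0,2) (2,2,1) (2,2,2)}
PSO: 12 outcomes — {(0,0,0) (0,0,1) (0,0,2) (0,2,0) (0,2,1) (0,2,2) (2,0,0) (2,0,1) (2,0,2) (2,2,0) (2,2,1) (2,2,2)}
target (0,2,0) ∈ {PSO}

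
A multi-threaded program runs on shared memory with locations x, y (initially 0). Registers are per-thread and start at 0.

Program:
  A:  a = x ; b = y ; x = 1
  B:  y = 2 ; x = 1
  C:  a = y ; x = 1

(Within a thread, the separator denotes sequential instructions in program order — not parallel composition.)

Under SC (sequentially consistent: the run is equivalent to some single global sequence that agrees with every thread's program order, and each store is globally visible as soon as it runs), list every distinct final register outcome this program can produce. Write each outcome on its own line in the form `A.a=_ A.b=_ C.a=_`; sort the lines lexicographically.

A.a=0 A.b=0 C.a=0
A.a=0 A.b=0 C.a=2
A.a=0 A.b=2 C.a=0
A.a=0 A.b=2 C.a=2
A.a=1 A.b=0 C.a=0
A.a=1 A.b=2 C.a=0
A.a=1 A.b=2 C.a=2

outcome vector order: (A.a,A.b,C.a)
|SC outcomes| = 7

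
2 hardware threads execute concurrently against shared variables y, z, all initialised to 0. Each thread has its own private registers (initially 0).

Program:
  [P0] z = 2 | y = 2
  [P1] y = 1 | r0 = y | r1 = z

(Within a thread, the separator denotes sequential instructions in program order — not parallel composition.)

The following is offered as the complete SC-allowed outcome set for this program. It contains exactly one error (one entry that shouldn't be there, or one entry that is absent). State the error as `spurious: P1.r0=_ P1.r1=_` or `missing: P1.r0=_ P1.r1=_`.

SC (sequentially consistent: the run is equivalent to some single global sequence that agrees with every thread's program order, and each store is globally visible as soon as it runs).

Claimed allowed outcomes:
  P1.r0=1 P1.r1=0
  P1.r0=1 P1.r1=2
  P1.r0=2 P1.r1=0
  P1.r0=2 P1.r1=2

outcome vector order: (P1.r0,P1.r1)
[SC] allowed = {<1 0> <1 2> <2 2>}
claimed∖SC = {<2 0>}

spurious: P1.r0=2 P1.r1=0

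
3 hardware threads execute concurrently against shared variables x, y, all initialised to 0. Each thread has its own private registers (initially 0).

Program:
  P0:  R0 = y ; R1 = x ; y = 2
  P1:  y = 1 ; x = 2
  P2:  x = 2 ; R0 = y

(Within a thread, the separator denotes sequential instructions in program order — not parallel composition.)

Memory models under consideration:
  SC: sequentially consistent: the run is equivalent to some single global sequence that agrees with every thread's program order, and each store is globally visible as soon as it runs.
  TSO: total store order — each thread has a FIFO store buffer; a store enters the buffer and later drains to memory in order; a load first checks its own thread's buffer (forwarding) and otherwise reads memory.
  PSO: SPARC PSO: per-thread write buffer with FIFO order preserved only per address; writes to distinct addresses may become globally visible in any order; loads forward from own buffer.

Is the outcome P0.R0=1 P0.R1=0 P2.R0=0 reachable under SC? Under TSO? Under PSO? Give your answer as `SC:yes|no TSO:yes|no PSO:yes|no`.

outcome vector order: (P0.R0,P0.R1,P2.R0)
under SC → <0 0 0> <0 0 1> <0 0 2> <0 2 0> <0 2 1> <0 2 2> <1 0 1> <1 0 2> <1 2 0> <1 2 1> <1 2 2>
under TSO → <0 0 0> <0 0 1> <0 0 2> <0 2 0> <0 2 1> <0 2 2> <1 0 0> <1 0 1> <1 0 2> <1 2 0> <1 2 1> <1 2 2>
under PSO → <0 0 0> <0 0 1> <0 0 2> <0 2 0> <0 2 1> <0 2 2> <1 0 0> <1 0 1> <1 0 2> <1 2 0> <1 2 1> <1 2 2>
target <1 0 0> ∈ {TSO,PSO}

SC:no TSO:yes PSO:yes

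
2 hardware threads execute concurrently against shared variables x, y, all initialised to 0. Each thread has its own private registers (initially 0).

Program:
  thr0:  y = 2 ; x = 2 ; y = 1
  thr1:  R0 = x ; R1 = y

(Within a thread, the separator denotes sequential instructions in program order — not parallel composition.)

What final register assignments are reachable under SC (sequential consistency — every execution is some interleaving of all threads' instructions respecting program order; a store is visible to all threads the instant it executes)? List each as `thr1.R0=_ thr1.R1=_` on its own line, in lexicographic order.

thr1.R0=0 thr1.R1=0
thr1.R0=0 thr1.R1=1
thr1.R0=0 thr1.R1=2
thr1.R0=2 thr1.R1=1
thr1.R0=2 thr1.R1=2

outcome vector order: (thr1.R0,thr1.R1)
|SC outcomes| = 5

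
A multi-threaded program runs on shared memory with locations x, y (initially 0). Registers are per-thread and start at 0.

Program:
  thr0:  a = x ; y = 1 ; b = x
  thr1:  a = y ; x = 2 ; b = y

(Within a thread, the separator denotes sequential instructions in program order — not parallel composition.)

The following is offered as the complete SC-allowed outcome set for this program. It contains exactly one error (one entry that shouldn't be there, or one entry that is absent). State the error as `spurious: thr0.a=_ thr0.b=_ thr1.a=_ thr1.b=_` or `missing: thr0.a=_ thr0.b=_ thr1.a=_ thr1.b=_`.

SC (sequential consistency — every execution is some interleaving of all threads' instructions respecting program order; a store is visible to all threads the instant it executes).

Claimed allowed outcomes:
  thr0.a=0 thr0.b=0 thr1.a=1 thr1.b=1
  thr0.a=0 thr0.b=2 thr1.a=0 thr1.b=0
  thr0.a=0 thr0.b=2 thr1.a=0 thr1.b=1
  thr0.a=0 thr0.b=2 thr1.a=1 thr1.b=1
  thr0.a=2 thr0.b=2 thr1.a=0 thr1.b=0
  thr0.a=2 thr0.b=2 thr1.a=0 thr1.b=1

outcome vector order: (thr0.a,thr0.b,thr1.a,thr1.b)
SC (7): <0 0 0 1>, <0 0 1 1>, <0 2 0 0>, <0 2 0 1>, <0 2 1 1>, <2 2 0 0>, <2 2 0 1>
SC∖claimed = {<0 0 0 1>}

missing: thr0.a=0 thr0.b=0 thr1.a=0 thr1.b=1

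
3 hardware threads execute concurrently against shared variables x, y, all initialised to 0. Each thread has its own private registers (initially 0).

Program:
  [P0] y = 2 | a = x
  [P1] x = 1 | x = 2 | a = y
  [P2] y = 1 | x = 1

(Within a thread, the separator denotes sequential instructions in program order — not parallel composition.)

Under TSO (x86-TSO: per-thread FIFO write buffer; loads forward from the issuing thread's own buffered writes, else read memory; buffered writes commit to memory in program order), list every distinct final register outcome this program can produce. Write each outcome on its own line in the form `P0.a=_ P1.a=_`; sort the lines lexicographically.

outcome vector order: (P0.a,P1.a)
|TSO outcomes| = 9

P0.a=0 P1.a=0
P0.a=0 P1.a=1
P0.a=0 P1.a=2
P0.a=1 P1.a=0
P0.a=1 P1.a=1
P0.a=1 P1.a=2
P0.a=2 P1.a=0
P0.a=2 P1.a=1
P0.a=2 P1.a=2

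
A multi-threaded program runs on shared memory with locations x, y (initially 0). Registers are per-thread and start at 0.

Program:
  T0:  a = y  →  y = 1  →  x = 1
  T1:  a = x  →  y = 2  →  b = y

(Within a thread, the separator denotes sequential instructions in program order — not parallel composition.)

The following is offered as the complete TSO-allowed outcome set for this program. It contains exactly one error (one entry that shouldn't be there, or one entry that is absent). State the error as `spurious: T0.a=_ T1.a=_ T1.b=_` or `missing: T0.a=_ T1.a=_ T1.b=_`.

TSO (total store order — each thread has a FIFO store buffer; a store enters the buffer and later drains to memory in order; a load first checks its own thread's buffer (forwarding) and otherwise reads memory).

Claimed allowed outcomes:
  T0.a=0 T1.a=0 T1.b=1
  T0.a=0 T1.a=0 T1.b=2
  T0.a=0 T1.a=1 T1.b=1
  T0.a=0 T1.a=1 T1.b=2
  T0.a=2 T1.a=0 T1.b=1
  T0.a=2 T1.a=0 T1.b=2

spurious: T0.a=0 T1.a=1 T1.b=1

outcome vector order: (T0.a,T1.a,T1.b)
under TSO → (0,0,1) (0,0,2) (0,1,2) (2,0,1) (2,0,2)
claimed∖TSO = {(0,1,1)}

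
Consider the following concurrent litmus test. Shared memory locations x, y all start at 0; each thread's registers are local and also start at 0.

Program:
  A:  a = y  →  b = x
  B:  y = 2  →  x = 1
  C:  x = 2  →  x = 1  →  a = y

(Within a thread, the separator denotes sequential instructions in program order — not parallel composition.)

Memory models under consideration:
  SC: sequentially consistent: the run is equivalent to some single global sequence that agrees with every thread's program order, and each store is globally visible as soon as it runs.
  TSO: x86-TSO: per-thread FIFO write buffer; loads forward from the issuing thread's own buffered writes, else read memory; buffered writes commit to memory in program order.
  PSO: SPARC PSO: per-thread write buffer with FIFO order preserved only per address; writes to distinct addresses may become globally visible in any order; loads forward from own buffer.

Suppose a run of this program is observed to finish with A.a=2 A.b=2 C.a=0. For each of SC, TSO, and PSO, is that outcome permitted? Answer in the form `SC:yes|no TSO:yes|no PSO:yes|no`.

SC:no TSO:yes PSO:yes

outcome vector order: (A.a,A.b,C.a)
SC (10): 0/0/0 0/0/2 0/1/0 0/1/2 0/2/0 0/2/2 2/0/2 2/1/0 2/1/2 2/2/2
TSO (12): 0/0/0 0/0/2 0/1/0 0/1/2 0/2/0 0/2/2 2/0/0 2/0/2 2/1/0 2/1/2 2/2/0 2/2/2
PSO (12): 0/0/0 0/0/2 0/1/0 0/1/2 0/2/0 0/2/2 2/0/0 2/0/2 2/1/0 2/1/2 2/2/0 2/2/2
target 2/2/0 ∈ {TSO,PSO}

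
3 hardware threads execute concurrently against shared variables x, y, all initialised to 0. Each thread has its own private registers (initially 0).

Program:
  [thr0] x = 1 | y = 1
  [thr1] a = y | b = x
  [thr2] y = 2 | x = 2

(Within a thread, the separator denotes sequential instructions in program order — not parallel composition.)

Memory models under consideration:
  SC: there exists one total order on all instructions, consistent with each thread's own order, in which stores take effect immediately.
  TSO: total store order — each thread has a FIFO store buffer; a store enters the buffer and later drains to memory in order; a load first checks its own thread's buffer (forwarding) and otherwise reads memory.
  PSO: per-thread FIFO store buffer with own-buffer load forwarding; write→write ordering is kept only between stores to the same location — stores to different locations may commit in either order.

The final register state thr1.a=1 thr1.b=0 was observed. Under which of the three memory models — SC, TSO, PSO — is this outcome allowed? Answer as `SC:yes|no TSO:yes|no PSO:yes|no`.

SC:no TSO:no PSO:yes

outcome vector order: (thr1.a,thr1.b)
SC (8): (0,0), (0,1), (0,2), (1,1), (1,2), (2,0), (2,1), (2,2)
TSO (8): (0,0), (0,1), (0,2), (1,1), (1,2), (2,0), (2,1), (2,2)
PSO (9): (0,0), (0,1), (0,2), (1,0), (1,1), (1,2), (2,0), (2,1), (2,2)
target (1,0) ∈ {PSO}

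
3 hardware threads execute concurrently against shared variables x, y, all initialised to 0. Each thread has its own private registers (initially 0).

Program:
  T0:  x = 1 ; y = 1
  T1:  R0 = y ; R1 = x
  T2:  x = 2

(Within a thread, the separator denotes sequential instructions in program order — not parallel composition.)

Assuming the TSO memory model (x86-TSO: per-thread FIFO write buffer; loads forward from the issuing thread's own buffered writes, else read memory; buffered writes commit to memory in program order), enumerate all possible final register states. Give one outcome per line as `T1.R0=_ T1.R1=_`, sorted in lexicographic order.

T1.R0=0 T1.R1=0
T1.R0=0 T1.R1=1
T1.R0=0 T1.R1=2
T1.R0=1 T1.R1=1
T1.R0=1 T1.R1=2

outcome vector order: (T1.R0,T1.R1)
|TSO outcomes| = 5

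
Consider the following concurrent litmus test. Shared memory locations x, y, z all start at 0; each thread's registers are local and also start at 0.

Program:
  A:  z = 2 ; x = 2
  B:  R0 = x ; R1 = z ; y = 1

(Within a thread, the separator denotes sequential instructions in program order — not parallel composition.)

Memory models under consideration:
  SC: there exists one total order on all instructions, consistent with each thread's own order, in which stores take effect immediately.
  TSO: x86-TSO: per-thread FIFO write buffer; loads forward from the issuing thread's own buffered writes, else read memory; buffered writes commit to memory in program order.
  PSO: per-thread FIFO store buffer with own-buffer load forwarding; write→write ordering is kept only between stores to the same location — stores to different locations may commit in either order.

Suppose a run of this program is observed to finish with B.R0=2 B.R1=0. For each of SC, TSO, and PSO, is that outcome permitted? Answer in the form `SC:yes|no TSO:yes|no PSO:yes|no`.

outcome vector order: (B.R0,B.R1)
SC (3): 00; 02; 22
TSO (3): 00; 02; 22
PSO (4): 00; 02; 20; 22
target 20 ∈ {PSO}

SC:no TSO:no PSO:yes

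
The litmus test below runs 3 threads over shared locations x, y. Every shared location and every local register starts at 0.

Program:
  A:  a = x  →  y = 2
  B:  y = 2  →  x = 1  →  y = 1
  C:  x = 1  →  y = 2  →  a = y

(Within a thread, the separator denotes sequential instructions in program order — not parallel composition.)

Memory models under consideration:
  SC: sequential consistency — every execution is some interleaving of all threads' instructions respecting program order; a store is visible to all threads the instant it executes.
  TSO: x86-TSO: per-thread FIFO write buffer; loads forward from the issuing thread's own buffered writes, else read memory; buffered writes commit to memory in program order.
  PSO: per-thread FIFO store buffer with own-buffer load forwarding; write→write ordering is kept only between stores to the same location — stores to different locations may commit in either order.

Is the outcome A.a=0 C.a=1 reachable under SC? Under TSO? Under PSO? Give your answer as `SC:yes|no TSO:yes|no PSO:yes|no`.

SC:yes TSO:yes PSO:yes

outcome vector order: (A.a,C.a)
SC (4): 01 02 11 12
TSO (4): 01 02 11 12
PSO (4): 01 02 11 12
target 01 ∈ {SC,TSO,PSO}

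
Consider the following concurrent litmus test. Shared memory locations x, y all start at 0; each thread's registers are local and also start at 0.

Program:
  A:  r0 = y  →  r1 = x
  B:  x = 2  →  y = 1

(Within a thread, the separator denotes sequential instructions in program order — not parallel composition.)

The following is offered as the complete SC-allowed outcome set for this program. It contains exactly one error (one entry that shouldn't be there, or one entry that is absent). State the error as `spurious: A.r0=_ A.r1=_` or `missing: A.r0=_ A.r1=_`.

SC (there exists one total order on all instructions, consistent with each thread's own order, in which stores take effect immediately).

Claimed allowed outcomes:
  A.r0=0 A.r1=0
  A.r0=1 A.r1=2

missing: A.r0=0 A.r1=2

outcome vector order: (A.r0,A.r1)
SC: 3 outcomes — {<0 0>; <0 2>; <1 2>}
SC∖claimed = {<0 2>}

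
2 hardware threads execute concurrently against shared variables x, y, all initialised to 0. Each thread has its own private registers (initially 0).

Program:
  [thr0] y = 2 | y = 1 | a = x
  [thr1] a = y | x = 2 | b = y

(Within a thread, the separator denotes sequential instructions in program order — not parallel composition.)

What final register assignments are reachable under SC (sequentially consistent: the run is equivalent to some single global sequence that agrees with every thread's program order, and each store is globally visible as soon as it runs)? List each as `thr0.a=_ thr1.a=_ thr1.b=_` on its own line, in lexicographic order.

thr0.a=0 thr1.a=0 thr1.b=1
thr0.a=0 thr1.a=1 thr1.b=1
thr0.a=0 thr1.a=2 thr1.b=1
thr0.a=2 thr1.a=0 thr1.b=0
thr0.a=2 thr1.a=0 thr1.b=1
thr0.a=2 thr1.a=0 thr1.b=2
thr0.a=2 thr1.a=1 thr1.b=1
thr0.a=2 thr1.a=2 thr1.b=1
thr0.a=2 thr1.a=2 thr1.b=2

outcome vector order: (thr0.a,thr1.a,thr1.b)
|SC outcomes| = 9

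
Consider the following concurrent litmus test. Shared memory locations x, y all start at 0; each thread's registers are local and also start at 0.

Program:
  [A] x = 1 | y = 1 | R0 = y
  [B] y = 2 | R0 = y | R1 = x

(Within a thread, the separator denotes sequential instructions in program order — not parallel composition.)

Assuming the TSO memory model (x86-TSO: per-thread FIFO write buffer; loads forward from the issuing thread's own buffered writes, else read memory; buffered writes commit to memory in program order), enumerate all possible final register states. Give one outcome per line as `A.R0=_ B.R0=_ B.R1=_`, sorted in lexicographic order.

A.R0=1 B.R0=1 B.R1=1
A.R0=1 B.R0=2 B.R1=0
A.R0=1 B.R0=2 B.R1=1
A.R0=2 B.R0=2 B.R1=0
A.R0=2 B.R0=2 B.R1=1

outcome vector order: (A.R0,B.R0,B.R1)
|TSO outcomes| = 5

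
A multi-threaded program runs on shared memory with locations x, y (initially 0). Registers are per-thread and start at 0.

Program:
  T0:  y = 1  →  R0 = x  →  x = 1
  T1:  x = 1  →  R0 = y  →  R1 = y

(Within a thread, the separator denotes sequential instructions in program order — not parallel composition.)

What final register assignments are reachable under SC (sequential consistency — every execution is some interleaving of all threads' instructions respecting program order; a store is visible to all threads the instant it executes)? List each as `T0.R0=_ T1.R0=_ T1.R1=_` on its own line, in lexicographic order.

outcome vector order: (T0.R0,T1.R0,T1.R1)
|SC outcomes| = 4

T0.R0=0 T1.R0=1 T1.R1=1
T0.R0=1 T1.R0=0 T1.R1=0
T0.R0=1 T1.R0=0 T1.R1=1
T0.R0=1 T1.R0=1 T1.R1=1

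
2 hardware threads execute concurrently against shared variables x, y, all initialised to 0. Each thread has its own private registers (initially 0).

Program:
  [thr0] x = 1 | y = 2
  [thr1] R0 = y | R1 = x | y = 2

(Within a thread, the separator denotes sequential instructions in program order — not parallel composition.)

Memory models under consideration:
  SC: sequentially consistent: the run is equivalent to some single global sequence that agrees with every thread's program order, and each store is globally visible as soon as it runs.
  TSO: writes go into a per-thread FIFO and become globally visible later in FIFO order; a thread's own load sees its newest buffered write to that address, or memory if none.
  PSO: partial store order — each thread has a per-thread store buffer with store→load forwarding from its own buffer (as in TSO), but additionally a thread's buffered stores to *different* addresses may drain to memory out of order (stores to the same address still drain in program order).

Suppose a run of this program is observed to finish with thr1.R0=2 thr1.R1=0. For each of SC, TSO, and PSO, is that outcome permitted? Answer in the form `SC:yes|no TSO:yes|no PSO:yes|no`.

outcome vector order: (thr1.R0,thr1.R1)
under SC → 00 01 21
under TSO → 00 01 21
under PSO → 00 01 20 21
target 20 ∈ {PSO}

SC:no TSO:no PSO:yes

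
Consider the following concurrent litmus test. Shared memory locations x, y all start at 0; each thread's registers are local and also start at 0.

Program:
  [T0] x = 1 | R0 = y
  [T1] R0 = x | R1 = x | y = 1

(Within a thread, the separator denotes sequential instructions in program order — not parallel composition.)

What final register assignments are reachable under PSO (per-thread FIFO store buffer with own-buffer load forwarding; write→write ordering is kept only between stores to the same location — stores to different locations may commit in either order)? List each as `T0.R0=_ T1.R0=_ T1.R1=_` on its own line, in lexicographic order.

T0.R0=0 T1.R0=0 T1.R1=0
T0.R0=0 T1.R0=0 T1.R1=1
T0.R0=0 T1.R0=1 T1.R1=1
T0.R0=1 T1.R0=0 T1.R1=0
T0.R0=1 T1.R0=0 T1.R1=1
T0.R0=1 T1.R0=1 T1.R1=1

outcome vector order: (T0.R0,T1.R0,T1.R1)
|PSO outcomes| = 6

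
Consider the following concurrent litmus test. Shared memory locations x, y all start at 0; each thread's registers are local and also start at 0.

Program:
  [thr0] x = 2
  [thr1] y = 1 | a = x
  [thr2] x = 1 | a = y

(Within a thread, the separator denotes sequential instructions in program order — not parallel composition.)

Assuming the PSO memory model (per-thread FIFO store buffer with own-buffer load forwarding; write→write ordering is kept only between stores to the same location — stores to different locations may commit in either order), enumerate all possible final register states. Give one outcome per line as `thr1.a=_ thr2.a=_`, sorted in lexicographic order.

thr1.a=0 thr2.a=0
thr1.a=0 thr2.a=1
thr1.a=1 thr2.a=0
thr1.a=1 thr2.a=1
thr1.a=2 thr2.a=0
thr1.a=2 thr2.a=1

outcome vector order: (thr1.a,thr2.a)
|PSO outcomes| = 6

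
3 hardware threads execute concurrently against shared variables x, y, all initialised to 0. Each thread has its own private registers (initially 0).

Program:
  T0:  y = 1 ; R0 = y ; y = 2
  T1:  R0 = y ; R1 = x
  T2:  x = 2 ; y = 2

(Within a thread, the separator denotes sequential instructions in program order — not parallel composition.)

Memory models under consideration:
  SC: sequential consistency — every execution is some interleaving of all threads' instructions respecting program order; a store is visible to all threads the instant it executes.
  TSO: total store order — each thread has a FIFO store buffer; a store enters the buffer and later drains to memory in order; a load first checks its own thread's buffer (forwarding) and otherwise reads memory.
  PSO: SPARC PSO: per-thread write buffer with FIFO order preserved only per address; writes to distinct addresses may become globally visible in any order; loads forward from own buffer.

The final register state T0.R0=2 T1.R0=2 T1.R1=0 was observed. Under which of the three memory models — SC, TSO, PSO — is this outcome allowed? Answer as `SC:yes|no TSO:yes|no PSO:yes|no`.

SC:no TSO:no PSO:yes

outcome vector order: (T0.R0,T1.R0,T1.R1)
under SC → <1 0 0> <1 0 2> <1 1 0> <1 1 2> <1 2 0> <1 2 2> <2 0 0> <2 0 2> <2 1 0> <2 1 2> <2 2 2>
under TSO → <1 0 0> <1 0 2> <1 1 0> <1 1 2> <1 2 0> <1 2 2> <2 0 0> <2 0 2> <2 1 0> <2 1 2> <2 2 2>
under PSO → <1 0 0> <1 0 2> <1 1 0> <1 1 2> <1 2 0> <1 2 2> <2 0 0> <2 0 2> <2 1 0> <2 1 2> <2 2 0> <2 2 2>
target <2 2 0> ∈ {PSO}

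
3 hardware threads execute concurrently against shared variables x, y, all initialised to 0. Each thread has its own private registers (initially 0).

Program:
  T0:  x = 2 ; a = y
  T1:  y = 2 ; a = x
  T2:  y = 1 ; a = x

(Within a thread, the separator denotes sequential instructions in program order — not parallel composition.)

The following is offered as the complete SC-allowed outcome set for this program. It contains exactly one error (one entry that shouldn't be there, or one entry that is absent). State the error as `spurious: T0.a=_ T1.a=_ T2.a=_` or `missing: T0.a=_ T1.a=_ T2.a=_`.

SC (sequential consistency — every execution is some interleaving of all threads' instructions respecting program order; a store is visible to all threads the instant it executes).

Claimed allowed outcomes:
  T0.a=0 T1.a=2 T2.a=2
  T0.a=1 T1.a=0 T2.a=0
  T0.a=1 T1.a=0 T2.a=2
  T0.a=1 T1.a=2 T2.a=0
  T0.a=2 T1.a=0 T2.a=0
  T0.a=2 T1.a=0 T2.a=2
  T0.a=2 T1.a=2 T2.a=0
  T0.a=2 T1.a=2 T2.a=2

outcome vector order: (T0.a,T1.a,T2.a)
under SC → 0/2/2 1/0/0 1/0/2 1/2/0 1/2/2 2/0/0 2/0/2 2/2/0 2/2/2
SC∖claimed = {1/2/2}

missing: T0.a=1 T1.a=2 T2.a=2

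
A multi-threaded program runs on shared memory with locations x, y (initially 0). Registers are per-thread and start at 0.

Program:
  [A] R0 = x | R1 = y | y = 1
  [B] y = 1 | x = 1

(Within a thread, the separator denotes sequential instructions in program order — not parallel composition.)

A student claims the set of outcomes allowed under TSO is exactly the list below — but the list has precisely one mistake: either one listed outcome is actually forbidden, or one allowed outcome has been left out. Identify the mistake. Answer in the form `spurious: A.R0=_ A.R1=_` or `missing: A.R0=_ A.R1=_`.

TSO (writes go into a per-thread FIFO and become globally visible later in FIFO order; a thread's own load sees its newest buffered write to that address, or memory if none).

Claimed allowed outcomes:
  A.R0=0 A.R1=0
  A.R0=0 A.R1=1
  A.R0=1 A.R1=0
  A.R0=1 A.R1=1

spurious: A.R0=1 A.R1=0

outcome vector order: (A.R0,A.R1)
under TSO → (0,0) (0,1) (1,1)
claimed∖TSO = {(1,0)}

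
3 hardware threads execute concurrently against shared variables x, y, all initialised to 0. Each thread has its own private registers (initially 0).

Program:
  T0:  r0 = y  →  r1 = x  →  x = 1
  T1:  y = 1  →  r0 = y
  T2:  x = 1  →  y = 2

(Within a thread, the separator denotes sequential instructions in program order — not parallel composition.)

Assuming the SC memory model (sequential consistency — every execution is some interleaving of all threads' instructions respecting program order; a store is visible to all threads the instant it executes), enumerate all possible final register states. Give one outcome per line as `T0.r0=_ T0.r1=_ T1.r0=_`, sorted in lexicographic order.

outcome vector order: (T0.r0,T0.r1,T1.r0)
|SC outcomes| = 10

T0.r0=0 T0.r1=0 T1.r0=1
T0.r0=0 T0.r1=0 T1.r0=2
T0.r0=0 T0.r1=1 T1.r0=1
T0.r0=0 T0.r1=1 T1.r0=2
T0.r0=1 T0.r1=0 T1.r0=1
T0.r0=1 T0.r1=0 T1.r0=2
T0.r0=1 T0.r1=1 T1.r0=1
T0.r0=1 T0.r1=1 T1.r0=2
T0.r0=2 T0.r1=1 T1.r0=1
T0.r0=2 T0.r1=1 T1.r0=2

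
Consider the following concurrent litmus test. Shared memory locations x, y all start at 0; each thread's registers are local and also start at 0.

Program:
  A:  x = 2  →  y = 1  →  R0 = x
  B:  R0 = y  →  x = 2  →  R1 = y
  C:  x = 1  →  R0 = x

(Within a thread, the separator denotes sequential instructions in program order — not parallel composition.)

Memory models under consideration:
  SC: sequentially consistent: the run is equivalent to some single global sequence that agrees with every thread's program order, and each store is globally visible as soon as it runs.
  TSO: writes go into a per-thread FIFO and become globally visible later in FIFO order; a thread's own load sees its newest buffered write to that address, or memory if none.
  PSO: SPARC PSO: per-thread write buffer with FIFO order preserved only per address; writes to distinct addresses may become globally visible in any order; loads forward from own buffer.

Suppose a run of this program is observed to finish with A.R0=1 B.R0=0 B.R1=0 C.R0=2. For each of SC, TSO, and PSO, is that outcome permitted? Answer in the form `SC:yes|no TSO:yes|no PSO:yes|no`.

outcome vector order: (A.R0,B.R0,B.R1,C.R0)
SC: 11 outcomes — {(1,0,0,1); (1,0,1,1); (1,0,1,2); (1,1,1,1); (1,1,1,2); (2,0,0,1); (2,0,0,2); (2,0,1,1); (2,0,1,2); (2,1,1,1); (2,1,1,2)}
TSO: 12 outcomes — {(1,0,0,1); (1,0,0,2); (1,0,1,1); (1,0,1,2); (1,1,1,1); (1,1,1,2); (2,0,0,1); (2,0,0,2); (2,0,1,1); (2,0,1,2); (2,1,1,1); (2,1,1,2)}
PSO: 12 outcomes — {(1,0,0,1); (1,0,0,2); (1,0,1,1); (1,0,1,2); (1,1,1,1); (1,1,1,2); (2,0,0,1); (2,0,0,2); (2,0,1,1); (2,0,1,2); (2,1,1,1); (2,1,1,2)}
target (1,0,0,2) ∈ {TSO,PSO}

SC:no TSO:yes PSO:yes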